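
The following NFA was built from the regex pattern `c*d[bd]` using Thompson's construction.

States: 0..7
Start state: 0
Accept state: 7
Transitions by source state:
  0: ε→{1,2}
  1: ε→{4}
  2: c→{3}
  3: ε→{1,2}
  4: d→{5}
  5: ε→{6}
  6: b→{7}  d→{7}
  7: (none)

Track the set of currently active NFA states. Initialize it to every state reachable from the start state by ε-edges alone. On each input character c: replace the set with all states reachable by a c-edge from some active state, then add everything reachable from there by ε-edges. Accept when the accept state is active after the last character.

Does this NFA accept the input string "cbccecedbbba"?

initial (ε-close {0}): {0,1,2,4}
'c' @ 1: {1,2,3,4}
'b' @ 2: {}  — state set empty
rest 'ccecedbbba' ignored (set empty)
end set {} — state 7 not in

Answer: REJECT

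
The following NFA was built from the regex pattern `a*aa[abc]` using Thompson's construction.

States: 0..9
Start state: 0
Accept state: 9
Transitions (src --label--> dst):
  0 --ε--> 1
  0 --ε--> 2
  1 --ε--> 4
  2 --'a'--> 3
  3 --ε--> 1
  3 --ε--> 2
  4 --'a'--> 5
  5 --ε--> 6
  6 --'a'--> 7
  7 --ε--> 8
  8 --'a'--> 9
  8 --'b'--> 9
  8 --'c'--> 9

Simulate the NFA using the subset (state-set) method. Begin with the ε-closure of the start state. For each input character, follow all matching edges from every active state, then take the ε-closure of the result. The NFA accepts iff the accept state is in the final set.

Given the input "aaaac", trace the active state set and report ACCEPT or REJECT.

Answer: ACCEPT

Trace:
S₀ = ε-closure({0}) = {0,1,2,4}
'a' @ 1: {1,2,3,4,5,6}
'a' @ 2: {1,2,3,4,5,6,7,8}
'a' @ 3: {1,2,3,4,5,6,7,8,9}  (accept∈set)
'a' @ 4: {1,2,3,4,5,6,7,8,9}  (accept∈set)
'c' @ 5: {9}  (accept∈set)
end set {9} — state 9 in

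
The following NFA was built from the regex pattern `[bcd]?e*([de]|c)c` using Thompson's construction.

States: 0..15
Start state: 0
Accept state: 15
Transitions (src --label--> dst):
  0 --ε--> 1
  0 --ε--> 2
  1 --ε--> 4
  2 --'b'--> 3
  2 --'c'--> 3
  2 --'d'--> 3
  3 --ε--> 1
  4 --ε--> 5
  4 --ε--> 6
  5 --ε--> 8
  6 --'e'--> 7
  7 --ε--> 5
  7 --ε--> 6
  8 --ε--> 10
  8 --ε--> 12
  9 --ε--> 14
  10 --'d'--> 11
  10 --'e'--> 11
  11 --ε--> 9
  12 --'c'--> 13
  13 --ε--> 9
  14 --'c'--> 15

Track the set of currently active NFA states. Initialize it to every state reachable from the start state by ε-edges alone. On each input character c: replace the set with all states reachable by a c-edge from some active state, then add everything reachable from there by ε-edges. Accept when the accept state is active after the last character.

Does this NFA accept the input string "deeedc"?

Answer: ACCEPT

Derivation:
initial (ε-close {0}): {0,1,2,4,5,6,8,10,12}
'd' @ 1: {1,3,4,5,6,8,9,10,11,12,14}
'e' @ 2: {5,6,7,8,9,10,11,12,14}
'e' @ 3: {5,6,7,8,9,10,11,12,14}
'e' @ 4: {5,6,7,8,9,10,11,12,14}
'd' @ 5: {9,11,14}
'c' @ 6: {15}  [accepting]
end set {15} — state 15 in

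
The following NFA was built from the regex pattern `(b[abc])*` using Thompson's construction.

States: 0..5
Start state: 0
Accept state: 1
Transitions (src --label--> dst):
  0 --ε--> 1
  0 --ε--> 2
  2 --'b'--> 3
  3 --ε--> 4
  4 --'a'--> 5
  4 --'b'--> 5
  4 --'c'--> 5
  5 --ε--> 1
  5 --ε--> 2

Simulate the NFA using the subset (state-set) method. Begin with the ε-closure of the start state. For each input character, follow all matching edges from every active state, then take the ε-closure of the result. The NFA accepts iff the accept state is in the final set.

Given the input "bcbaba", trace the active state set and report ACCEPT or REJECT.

Answer: ACCEPT

Steps:
start: ε-closure({0}) = {0,1,2}
'b' @ 1: {3,4}
'c' @ 2: {1,2,5}  [accepting]
'b' @ 3: {3,4}
'a' @ 4: {1,2,5}  [accepting]
'b' @ 5: {3,4}
'a' @ 6: {1,2,5}  [accepting]
end set {1,2,5} — state 1 in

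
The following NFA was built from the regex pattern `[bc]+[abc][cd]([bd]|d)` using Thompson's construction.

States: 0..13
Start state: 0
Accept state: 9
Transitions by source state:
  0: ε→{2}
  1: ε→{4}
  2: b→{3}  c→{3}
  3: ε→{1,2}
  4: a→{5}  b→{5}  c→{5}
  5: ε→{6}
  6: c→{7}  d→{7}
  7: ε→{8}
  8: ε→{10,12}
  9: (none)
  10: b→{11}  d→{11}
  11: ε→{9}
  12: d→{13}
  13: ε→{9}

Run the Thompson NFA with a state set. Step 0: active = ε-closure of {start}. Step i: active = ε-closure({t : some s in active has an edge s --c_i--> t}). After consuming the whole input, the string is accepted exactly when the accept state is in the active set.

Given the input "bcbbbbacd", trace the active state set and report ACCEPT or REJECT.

initial (ε-close {0}): {0,2}
'b' @ 1: {1,2,3,4}
'c' @ 2: {1,2,3,4,5,6}
'b' @ 3: {1,2,3,4,5,6}
'b' @ 4: {1,2,3,4,5,6}
'b' @ 5: {1,2,3,4,5,6}
'b' @ 6: {1,2,3,4,5,6}
'a' @ 7: {5,6}
'c' @ 8: {7,8,10,12}
'd' @ 9: {9,11,13}  (accept∈set)
end set {9,11,13} — state 9 in

Answer: ACCEPT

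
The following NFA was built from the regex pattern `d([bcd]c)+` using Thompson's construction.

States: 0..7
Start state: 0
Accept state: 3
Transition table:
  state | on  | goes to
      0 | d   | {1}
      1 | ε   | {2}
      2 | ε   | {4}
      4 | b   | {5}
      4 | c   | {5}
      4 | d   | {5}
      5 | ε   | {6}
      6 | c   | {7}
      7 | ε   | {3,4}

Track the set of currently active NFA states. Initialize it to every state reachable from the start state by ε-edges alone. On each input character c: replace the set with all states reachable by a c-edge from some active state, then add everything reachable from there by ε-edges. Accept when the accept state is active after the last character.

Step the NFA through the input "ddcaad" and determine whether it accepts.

start: ε-closure({0}) = {0}
'd' @ 1: {1,2,4}
'd' @ 2: {5,6}
'c' @ 3: {3,4,7}  (accept∈set)
'a' @ 4: {}  — no active states
rest 'ad' ignored (set empty)
end set {} — state 3 not in

Answer: REJECT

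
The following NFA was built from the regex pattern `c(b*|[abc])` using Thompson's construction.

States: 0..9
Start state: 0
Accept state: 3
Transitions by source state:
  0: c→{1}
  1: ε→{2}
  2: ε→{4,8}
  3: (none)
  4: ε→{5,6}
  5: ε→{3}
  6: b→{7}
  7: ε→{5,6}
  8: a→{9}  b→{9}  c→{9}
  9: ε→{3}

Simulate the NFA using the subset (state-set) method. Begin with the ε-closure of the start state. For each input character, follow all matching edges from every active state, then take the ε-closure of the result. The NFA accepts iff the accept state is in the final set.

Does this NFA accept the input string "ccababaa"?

S₀ = ε-closure({0}) = {0}
'c' @ 1: {1,2,3,4,5,6,8}  (accept∈set)
'c' @ 2: {3,9}  (accept∈set)
'a' @ 3: {}  — dead — no transitions
rest 'babaa' ignored (set empty)
final: {}; accept 3 not in set

Answer: REJECT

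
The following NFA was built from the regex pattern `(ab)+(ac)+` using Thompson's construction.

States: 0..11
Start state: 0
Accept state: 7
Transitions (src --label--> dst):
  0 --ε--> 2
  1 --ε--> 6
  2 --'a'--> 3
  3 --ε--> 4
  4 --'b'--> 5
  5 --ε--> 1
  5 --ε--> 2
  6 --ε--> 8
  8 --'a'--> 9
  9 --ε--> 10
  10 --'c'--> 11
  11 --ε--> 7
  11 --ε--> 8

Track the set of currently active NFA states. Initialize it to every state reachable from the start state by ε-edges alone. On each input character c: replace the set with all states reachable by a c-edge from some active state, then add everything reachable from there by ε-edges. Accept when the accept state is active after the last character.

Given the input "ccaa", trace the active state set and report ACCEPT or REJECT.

Answer: REJECT

Trace:
start: ε-closure({0}) = {0,2}
'c' @ 1: {}  — dead — no transitions
rest 'caa' ignored (set empty)
final: {}; accept 7 not in set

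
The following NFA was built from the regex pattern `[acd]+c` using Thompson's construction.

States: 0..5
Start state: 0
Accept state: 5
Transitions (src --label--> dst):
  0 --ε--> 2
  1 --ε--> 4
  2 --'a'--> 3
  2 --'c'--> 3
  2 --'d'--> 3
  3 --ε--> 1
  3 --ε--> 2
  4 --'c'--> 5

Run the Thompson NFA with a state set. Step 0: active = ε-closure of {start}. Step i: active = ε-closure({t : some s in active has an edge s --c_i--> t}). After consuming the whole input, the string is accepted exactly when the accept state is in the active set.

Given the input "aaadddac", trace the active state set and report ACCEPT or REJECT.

Answer: ACCEPT

Derivation:
S₀ = ε-closure({0}) = {0,2}
'a' @ 1: {1,2,3,4}
'a' @ 2: {1,2,3,4}
'a' @ 3: {1,2,3,4}
'd' @ 4: {1,2,3,4}
'd' @ 5: {1,2,3,4}
'd' @ 6: {1,2,3,4}
'a' @ 7: {1,2,3,4}
'c' @ 8: {1,2,3,4,5}  (accept∈set)
after full input: {1,2,3,4,5}  (accept=5 in)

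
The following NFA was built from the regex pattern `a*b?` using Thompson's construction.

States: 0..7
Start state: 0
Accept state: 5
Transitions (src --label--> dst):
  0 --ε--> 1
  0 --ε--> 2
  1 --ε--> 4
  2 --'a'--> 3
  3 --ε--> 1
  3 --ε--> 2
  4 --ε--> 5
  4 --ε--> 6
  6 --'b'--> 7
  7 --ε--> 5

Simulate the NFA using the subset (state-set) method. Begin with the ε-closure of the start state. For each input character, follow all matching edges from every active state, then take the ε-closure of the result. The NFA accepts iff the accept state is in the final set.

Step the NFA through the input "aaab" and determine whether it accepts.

S₀ = ε-closure({0}) = {0,1,2,4,5,6}
'a' @ 1: {1,2,3,4,5,6}  ✓accept
'a' @ 2: {1,2,3,4,5,6}  ✓accept
'a' @ 3: {1,2,3,4,5,6}  ✓accept
'b' @ 4: {5,7}  ✓accept
after full input: {5,7}  (accept=5 in)

Answer: ACCEPT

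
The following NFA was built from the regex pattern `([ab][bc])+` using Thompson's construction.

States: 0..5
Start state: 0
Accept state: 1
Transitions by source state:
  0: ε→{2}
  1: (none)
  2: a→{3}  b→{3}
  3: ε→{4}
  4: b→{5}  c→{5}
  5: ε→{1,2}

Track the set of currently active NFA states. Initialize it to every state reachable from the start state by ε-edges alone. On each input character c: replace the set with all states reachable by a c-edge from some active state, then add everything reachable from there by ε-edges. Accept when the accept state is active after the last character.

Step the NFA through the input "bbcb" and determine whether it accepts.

S₀ = ε-closure({0}) = {0,2}
'b' @ 1: {3,4}
'b' @ 2: {1,2,5}  (accept∈set)
'c' @ 3: {}  — dead — no transitions
rest 'b' ignored (set empty)
after full input: {}  (accept=1 not in)

Answer: REJECT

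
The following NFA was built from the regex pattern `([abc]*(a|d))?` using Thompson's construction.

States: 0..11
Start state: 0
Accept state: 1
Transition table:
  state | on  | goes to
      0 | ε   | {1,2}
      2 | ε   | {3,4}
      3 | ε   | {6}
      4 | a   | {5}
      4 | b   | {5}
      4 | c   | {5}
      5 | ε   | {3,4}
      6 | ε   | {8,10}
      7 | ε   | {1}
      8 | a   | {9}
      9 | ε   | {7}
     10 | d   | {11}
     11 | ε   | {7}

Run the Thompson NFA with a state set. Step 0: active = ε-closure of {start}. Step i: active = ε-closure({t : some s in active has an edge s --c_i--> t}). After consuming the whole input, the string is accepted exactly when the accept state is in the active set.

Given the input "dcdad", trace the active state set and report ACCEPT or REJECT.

Answer: REJECT

Derivation:
initial (ε-close {0}): {0,1,2,3,4,6,8,10}
'd' @ 1: {1,7,11}  [accepting]
'c' @ 2: {}  — dead — no transitions
rest 'dad' ignored (set empty)
after full input: {}  (accept=1 not in)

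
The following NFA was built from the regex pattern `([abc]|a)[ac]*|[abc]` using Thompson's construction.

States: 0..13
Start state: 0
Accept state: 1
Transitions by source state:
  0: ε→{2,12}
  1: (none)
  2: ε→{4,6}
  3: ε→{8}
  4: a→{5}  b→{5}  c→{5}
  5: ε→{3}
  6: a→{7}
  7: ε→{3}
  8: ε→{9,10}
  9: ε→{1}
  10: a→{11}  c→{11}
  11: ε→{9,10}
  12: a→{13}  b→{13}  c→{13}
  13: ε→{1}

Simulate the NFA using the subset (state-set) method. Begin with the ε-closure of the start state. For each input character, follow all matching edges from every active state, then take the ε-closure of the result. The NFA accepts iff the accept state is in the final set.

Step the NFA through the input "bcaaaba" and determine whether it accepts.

S₀ = ε-closure({0}) = {0,2,4,6,12}
'b' @ 1: {1,3,5,8,9,10,13}  ✓accept
'c' @ 2: {1,9,10,11}  ✓accept
'a' @ 3: {1,9,10,11}  ✓accept
'a' @ 4: {1,9,10,11}  ✓accept
'a' @ 5: {1,9,10,11}  ✓accept
'b' @ 6: {}  — no active states
rest 'a' ignored (set empty)
after full input: {}  (accept=1 not in)

Answer: REJECT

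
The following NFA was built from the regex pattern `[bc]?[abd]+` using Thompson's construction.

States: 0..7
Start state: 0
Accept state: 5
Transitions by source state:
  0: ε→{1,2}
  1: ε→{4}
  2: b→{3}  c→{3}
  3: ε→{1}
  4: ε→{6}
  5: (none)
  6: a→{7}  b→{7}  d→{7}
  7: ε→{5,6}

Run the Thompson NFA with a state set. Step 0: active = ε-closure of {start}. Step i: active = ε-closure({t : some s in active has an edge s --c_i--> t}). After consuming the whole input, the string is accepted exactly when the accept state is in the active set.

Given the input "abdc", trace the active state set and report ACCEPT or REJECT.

Answer: REJECT

Steps:
initial (ε-close {0}): {0,1,2,4,6}
'a' @ 1: {5,6,7}  (accept∈set)
'b' @ 2: {5,6,7}  (accept∈set)
'd' @ 3: {5,6,7}  (accept∈set)
'c' @ 4: {}  — state set empty
final: {}; accept 5 not in set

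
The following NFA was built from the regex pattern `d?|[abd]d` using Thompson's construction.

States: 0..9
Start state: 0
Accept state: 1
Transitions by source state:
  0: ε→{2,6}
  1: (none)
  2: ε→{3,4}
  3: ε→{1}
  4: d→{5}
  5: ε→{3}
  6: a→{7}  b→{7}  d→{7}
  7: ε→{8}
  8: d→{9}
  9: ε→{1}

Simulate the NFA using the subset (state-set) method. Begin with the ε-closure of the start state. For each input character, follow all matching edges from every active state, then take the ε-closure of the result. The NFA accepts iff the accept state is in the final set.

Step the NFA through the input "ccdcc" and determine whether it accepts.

initial (ε-close {0}): {0,1,2,3,4,6}
'c' @ 1: {}  — no active states
rest 'cdcc' ignored (set empty)
end set {} — state 1 not in

Answer: REJECT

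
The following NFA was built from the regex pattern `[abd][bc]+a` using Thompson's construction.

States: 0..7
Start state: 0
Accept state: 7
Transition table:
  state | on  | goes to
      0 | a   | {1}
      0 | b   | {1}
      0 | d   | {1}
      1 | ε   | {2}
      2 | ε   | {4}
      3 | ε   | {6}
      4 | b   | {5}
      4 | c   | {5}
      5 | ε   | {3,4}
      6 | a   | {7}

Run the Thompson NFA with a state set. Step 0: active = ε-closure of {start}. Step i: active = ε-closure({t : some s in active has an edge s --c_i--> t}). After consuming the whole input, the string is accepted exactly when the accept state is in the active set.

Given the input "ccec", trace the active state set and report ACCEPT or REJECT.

S₀ = ε-closure({0}) = {0}
'c' @ 1: {}  — dead — no transitions
rest 'cec' ignored (set empty)
end set {} — state 7 not in

Answer: REJECT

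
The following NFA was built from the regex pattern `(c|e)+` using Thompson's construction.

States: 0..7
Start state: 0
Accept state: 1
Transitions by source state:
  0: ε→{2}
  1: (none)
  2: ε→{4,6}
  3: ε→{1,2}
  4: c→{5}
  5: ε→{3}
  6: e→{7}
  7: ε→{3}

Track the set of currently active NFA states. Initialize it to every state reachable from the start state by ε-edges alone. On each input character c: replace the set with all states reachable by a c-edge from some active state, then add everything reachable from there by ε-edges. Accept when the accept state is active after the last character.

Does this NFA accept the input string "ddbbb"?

initial (ε-close {0}): {0,2,4,6}
'd' @ 1: {}  — no active states
rest 'dbbb' ignored (set empty)
final: {}; accept 1 not in set

Answer: REJECT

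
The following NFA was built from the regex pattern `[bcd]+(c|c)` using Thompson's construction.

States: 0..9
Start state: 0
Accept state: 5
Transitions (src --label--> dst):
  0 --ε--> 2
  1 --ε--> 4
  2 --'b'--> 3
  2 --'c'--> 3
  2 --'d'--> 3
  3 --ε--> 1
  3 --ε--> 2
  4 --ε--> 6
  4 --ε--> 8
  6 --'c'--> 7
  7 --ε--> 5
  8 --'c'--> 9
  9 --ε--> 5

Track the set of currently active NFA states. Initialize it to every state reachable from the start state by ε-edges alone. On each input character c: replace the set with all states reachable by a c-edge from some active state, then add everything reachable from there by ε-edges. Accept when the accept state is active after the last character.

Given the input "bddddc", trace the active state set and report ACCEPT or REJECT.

Answer: ACCEPT

Trace:
initial (ε-close {0}): {0,2}
'b' @ 1: {1,2,3,4,6,8}
'd' @ 2: {1,2,3,4,6,8}
'd' @ 3: {1,2,3,4,6,8}
'd' @ 4: {1,2,3,4,6,8}
'd' @ 5: {1,2,3,4,6,8}
'c' @ 6: {1,2,3,4,5,6,7,8,9}  (accept∈set)
final: {1,2,3,4,5,6,7,8,9}; accept 5 in set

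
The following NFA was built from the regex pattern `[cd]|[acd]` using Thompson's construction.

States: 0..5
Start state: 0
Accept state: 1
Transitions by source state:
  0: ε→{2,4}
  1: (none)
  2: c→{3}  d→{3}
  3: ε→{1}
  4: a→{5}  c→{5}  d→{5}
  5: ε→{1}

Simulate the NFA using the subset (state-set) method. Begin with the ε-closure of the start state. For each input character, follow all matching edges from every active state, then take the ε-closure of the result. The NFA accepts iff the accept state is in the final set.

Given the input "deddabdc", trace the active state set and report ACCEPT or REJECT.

S₀ = ε-closure({0}) = {0,2,4}
'd' @ 1: {1,3,5}  [accepting]
'e' @ 2: {}  — no active states
rest 'ddabdc' ignored (set empty)
final: {}; accept 1 not in set

Answer: REJECT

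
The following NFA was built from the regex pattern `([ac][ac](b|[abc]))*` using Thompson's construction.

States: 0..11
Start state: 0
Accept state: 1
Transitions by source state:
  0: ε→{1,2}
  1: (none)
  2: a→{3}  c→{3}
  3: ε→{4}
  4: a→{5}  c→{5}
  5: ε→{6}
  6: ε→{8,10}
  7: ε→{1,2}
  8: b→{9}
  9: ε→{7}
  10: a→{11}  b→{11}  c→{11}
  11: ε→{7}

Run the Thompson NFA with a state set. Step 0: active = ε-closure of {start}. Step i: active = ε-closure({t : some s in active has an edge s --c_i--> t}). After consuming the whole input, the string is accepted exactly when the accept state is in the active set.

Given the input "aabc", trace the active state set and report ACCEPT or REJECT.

initial (ε-close {0}): {0,1,2}
'a' @ 1: {3,4}
'a' @ 2: {5,6,8,10}
'b' @ 3: {1,2,7,9,11}  (accept∈set)
'c' @ 4: {3,4}
end set {3,4} — state 1 not in

Answer: REJECT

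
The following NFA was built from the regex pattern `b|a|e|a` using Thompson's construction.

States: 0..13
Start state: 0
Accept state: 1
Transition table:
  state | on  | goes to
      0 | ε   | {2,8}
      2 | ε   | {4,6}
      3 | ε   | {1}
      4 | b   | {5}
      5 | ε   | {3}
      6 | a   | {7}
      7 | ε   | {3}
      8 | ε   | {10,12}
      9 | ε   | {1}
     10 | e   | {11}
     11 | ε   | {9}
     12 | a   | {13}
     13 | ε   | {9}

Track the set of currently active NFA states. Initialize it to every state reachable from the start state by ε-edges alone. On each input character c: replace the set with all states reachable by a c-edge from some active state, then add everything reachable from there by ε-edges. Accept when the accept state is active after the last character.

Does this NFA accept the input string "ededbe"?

Answer: REJECT

Trace:
initial (ε-close {0}): {0,2,4,6,8,10,12}
'e' @ 1: {1,9,11}  ✓accept
'd' @ 2: {}  — dead — no transitions
rest 'edbe' ignored (set empty)
end set {} — state 1 not in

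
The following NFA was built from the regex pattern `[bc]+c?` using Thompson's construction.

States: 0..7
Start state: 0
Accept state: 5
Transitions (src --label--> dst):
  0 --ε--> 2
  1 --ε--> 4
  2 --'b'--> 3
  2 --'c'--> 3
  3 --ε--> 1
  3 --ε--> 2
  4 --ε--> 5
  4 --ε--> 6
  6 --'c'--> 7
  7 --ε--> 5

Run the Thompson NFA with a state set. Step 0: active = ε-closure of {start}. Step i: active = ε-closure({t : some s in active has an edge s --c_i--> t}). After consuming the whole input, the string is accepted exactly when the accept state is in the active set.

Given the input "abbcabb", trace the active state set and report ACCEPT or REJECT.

Answer: REJECT

Trace:
S₀ = ε-closure({0}) = {0,2}
'a' @ 1: {}  — no active states
rest 'bbcabb' ignored (set empty)
after full input: {}  (accept=5 not in)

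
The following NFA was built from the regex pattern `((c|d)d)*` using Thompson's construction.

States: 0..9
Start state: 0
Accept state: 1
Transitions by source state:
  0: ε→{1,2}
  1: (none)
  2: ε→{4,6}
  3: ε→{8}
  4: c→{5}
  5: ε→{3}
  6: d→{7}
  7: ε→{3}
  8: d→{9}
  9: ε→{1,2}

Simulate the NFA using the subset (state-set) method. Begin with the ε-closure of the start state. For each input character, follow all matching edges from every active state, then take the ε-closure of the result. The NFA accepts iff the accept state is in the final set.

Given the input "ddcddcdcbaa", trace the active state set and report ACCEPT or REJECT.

Answer: REJECT

Derivation:
initial (ε-close {0}): {0,1,2,4,6}
'd' @ 1: {3,7,8}
'd' @ 2: {1,2,4,6,9}  [accepting]
'c' @ 3: {3,5,8}
'd' @ 4: {1,2,4,6,9}  [accepting]
'd' @ 5: {3,7,8}
'c' @ 6: {}  — dead — no transitions
rest 'dcbaa' ignored (set empty)
end set {} — state 1 not in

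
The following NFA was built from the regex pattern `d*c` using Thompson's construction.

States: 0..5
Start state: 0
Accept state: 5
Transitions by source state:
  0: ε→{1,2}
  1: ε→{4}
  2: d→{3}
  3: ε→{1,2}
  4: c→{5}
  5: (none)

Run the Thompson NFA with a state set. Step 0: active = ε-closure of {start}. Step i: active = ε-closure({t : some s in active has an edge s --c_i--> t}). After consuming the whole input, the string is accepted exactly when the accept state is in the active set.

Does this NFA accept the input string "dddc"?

Answer: ACCEPT

Trace:
start: ε-closure({0}) = {0,1,2,4}
'd' @ 1: {1,2,3,4}
'd' @ 2: {1,2,3,4}
'd' @ 3: {1,2,3,4}
'c' @ 4: {5}  [accepting]
final: {5}; accept 5 in set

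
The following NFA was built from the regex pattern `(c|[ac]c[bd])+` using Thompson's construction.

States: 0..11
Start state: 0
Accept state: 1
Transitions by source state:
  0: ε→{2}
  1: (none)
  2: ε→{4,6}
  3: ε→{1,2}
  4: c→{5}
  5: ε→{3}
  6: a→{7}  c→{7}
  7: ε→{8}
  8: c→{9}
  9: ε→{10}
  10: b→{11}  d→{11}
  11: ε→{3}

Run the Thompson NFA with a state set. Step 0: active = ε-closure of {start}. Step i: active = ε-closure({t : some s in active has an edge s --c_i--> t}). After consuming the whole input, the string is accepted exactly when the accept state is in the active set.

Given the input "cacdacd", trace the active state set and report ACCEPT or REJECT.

initial (ε-close {0}): {0,2,4,6}
'c' @ 1: {1,2,3,4,5,6,7,8}  ✓accept
'a' @ 2: {7,8}
'c' @ 3: {9,10}
'd' @ 4: {1,2,3,4,6,11}  ✓accept
'a' @ 5: {7,8}
'c' @ 6: {9,10}
'd' @ 7: {1,2,3,4,6,11}  ✓accept
end set {1,2,3,4,6,11} — state 1 in

Answer: ACCEPT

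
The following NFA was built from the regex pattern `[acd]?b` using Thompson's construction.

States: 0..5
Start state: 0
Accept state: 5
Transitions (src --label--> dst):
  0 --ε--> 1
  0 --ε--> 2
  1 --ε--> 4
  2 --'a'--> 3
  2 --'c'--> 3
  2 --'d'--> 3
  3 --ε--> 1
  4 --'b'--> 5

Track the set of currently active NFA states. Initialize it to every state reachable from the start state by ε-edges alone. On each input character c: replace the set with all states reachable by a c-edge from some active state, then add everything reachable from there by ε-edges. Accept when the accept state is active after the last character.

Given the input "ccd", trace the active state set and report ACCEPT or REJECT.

Answer: REJECT

Derivation:
S₀ = ε-closure({0}) = {0,1,2,4}
'c' @ 1: {1,3,4}
'c' @ 2: {}  — dead — no transitions
rest 'd' ignored (set empty)
end set {} — state 5 not in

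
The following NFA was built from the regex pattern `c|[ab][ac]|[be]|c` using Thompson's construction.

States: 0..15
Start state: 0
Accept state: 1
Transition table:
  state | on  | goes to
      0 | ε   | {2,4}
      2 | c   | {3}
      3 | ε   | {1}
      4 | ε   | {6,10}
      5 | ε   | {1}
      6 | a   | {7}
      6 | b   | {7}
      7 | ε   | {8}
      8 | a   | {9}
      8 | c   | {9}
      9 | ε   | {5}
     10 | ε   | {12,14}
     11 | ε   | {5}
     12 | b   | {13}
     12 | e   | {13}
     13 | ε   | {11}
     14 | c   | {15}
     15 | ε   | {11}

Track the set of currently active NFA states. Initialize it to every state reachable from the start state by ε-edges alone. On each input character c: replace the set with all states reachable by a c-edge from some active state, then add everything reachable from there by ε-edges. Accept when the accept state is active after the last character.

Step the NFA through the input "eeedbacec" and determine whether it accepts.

Answer: REJECT

Steps:
start: ε-closure({0}) = {0,2,4,6,10,12,14}
'e' @ 1: {1,5,11,13}  ✓accept
'e' @ 2: {}  — state set empty
rest 'edbacec' ignored (set empty)
final: {}; accept 1 not in set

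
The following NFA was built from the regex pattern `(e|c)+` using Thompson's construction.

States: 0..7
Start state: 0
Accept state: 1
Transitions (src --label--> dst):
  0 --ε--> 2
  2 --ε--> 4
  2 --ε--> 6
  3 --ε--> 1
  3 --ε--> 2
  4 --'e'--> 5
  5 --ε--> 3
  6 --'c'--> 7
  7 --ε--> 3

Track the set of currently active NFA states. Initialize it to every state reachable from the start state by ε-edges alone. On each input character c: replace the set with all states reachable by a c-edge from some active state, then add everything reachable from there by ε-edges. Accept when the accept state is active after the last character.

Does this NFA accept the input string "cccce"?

Answer: ACCEPT

Derivation:
S₀ = ε-closure({0}) = {0,2,4,6}
'c' @ 1: {1,2,3,4,6,7}  (accept∈set)
'c' @ 2: {1,2,3,4,6,7}  (accept∈set)
'c' @ 3: {1,2,3,4,6,7}  (accept∈set)
'c' @ 4: {1,2,3,4,6,7}  (accept∈set)
'e' @ 5: {1,2,3,4,5,6}  (accept∈set)
final: {1,2,3,4,5,6}; accept 1 in set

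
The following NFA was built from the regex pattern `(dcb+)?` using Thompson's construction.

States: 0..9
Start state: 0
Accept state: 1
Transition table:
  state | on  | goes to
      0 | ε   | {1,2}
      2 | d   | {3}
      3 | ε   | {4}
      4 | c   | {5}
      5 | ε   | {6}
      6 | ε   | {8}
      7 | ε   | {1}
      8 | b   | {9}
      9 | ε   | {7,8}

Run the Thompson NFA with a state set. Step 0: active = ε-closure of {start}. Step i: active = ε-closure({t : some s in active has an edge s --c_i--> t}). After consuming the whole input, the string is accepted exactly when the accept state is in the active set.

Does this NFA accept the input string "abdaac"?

start: ε-closure({0}) = {0,1,2}
'a' @ 1: {}  — state set empty
rest 'bdaac' ignored (set empty)
final: {}; accept 1 not in set

Answer: REJECT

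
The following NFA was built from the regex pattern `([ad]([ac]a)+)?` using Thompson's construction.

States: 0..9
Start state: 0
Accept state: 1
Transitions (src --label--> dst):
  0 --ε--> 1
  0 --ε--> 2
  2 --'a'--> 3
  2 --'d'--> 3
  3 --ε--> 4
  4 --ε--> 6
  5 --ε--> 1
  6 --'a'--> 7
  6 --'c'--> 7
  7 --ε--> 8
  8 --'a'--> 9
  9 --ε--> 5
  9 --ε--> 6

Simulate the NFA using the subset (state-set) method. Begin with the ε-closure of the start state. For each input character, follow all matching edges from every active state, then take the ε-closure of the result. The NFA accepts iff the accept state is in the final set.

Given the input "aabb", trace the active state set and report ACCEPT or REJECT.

Answer: REJECT

Trace:
S₀ = ε-closure({0}) = {0,1,2}
'a' @ 1: {3,4,6}
'a' @ 2: {7,8}
'b' @ 3: {}  — dead — no transitions
rest 'b' ignored (set empty)
after full input: {}  (accept=1 not in)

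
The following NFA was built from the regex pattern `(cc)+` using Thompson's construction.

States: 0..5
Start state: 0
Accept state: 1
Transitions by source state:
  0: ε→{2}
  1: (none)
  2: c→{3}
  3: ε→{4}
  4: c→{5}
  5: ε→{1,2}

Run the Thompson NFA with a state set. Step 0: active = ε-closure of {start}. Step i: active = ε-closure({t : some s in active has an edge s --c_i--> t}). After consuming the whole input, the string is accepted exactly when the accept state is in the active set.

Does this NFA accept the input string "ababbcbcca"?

start: ε-closure({0}) = {0,2}
'a' @ 1: {}  — dead — no transitions
rest 'babbcbcca' ignored (set empty)
final: {}; accept 1 not in set

Answer: REJECT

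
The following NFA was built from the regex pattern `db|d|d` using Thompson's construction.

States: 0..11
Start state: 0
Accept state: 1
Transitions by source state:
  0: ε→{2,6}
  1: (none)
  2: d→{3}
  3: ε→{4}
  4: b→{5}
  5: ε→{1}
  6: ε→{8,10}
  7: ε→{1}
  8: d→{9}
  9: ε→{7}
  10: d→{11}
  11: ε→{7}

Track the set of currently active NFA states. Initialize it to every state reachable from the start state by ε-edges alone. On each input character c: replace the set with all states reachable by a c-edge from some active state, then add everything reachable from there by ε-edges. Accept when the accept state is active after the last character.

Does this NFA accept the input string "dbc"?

start: ε-closure({0}) = {0,2,6,8,10}
'd' @ 1: {1,3,4,7,9,11}  (accept∈set)
'b' @ 2: {1,5}  (accept∈set)
'c' @ 3: {}  — dead — no transitions
after full input: {}  (accept=1 not in)

Answer: REJECT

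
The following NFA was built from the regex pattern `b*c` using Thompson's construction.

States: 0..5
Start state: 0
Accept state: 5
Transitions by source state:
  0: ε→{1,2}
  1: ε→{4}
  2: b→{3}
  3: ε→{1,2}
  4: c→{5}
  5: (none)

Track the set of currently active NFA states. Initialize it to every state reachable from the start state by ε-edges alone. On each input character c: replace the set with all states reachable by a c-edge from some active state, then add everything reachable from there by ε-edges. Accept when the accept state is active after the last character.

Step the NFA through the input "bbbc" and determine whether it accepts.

Answer: ACCEPT

Steps:
initial (ε-close {0}): {0,1,2,4}
'b' @ 1: {1,2,3,4}
'b' @ 2: {1,2,3,4}
'b' @ 3: {1,2,3,4}
'c' @ 4: {5}  [accepting]
final: {5}; accept 5 in set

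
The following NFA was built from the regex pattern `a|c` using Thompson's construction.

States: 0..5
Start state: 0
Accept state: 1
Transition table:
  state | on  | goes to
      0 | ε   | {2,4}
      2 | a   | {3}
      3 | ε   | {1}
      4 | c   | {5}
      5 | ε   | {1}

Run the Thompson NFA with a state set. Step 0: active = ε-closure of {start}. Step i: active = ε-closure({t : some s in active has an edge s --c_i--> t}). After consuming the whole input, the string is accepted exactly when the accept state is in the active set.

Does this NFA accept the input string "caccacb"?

Answer: REJECT

Trace:
start: ε-closure({0}) = {0,2,4}
'c' @ 1: {1,5}  [accepting]
'a' @ 2: {}  — dead — no transitions
rest 'ccacb' ignored (set empty)
end set {} — state 1 not in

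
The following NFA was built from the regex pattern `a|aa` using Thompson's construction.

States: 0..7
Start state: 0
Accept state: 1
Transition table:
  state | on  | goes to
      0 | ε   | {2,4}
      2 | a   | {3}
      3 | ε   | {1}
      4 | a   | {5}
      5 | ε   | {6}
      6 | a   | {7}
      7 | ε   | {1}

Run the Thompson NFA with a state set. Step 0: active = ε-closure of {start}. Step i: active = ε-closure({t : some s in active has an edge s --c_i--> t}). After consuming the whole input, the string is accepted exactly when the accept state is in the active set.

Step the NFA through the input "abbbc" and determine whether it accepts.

start: ε-closure({0}) = {0,2,4}
'a' @ 1: {1,3,5,6}  [accepting]
'b' @ 2: {}  — state set empty
rest 'bbc' ignored (set empty)
after full input: {}  (accept=1 not in)

Answer: REJECT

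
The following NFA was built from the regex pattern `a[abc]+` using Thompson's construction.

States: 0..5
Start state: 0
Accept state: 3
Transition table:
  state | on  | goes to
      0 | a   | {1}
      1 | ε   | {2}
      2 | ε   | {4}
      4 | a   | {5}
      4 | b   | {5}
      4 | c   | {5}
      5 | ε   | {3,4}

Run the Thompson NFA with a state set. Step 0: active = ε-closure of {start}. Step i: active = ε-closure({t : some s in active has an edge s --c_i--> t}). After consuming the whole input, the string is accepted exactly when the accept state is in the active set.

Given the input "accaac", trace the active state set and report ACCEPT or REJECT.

S₀ = ε-closure({0}) = {0}
'a' @ 1: {1,2,4}
'c' @ 2: {3,4,5}  [accepting]
'c' @ 3: {3,4,5}  [accepting]
'a' @ 4: {3,4,5}  [accepting]
'a' @ 5: {3,4,5}  [accepting]
'c' @ 6: {3,4,5}  [accepting]
after full input: {3,4,5}  (accept=3 in)

Answer: ACCEPT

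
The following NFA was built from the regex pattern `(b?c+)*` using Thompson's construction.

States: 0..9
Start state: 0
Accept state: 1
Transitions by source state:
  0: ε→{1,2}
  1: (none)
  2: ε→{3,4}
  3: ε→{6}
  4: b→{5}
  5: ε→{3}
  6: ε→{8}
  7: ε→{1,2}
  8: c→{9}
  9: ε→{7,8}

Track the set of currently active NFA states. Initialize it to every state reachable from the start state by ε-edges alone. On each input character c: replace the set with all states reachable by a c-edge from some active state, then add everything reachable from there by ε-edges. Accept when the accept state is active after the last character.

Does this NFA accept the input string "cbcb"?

Answer: REJECT

Derivation:
S₀ = ε-closure({0}) = {0,1,2,3,4,6,8}
'c' @ 1: {1,2,3,4,6,7,8,9}  [accepting]
'b' @ 2: {3,5,6,8}
'c' @ 3: {1,2,3,4,6,7,8,9}  [accepting]
'b' @ 4: {3,5,6,8}
final: {3,5,6,8}; accept 1 not in set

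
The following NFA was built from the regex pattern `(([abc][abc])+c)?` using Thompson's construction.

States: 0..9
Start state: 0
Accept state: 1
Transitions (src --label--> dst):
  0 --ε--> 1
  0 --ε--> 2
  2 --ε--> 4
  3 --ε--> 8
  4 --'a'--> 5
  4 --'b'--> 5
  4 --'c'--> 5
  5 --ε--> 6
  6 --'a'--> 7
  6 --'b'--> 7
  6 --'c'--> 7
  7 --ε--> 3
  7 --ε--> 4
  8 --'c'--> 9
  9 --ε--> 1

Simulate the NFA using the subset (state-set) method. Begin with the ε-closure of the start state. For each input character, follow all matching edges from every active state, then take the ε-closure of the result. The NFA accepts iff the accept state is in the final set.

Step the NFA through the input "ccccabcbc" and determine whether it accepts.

S₀ = ε-closure({0}) = {0,1,2,4}
'c' @ 1: {5,6}
'c' @ 2: {3,4,7,8}
'c' @ 3: {1,5,6,9}  [accepting]
'c' @ 4: {3,4,7,8}
'a' @ 5: {5,6}
'b' @ 6: {3,4,7,8}
'c' @ 7: {1,5,6,9}  [accepting]
'b' @ 8: {3,4,7,8}
'c' @ 9: {1,5,6,9}  [accepting]
end set {1,5,6,9} — state 1 in

Answer: ACCEPT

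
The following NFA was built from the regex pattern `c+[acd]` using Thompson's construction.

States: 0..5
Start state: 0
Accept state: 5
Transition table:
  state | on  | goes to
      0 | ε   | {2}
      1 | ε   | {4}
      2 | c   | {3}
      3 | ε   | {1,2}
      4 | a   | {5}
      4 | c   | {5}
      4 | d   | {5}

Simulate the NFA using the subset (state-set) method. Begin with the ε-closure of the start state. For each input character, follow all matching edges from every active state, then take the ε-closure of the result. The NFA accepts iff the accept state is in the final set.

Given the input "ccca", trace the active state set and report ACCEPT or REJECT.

Answer: ACCEPT

Steps:
start: ε-closure({0}) = {0,2}
'c' @ 1: {1,2,3,4}
'c' @ 2: {1,2,3,4,5}  [accepting]
'c' @ 3: {1,2,3,4,5}  [accepting]
'a' @ 4: {5}  [accepting]
end set {5} — state 5 in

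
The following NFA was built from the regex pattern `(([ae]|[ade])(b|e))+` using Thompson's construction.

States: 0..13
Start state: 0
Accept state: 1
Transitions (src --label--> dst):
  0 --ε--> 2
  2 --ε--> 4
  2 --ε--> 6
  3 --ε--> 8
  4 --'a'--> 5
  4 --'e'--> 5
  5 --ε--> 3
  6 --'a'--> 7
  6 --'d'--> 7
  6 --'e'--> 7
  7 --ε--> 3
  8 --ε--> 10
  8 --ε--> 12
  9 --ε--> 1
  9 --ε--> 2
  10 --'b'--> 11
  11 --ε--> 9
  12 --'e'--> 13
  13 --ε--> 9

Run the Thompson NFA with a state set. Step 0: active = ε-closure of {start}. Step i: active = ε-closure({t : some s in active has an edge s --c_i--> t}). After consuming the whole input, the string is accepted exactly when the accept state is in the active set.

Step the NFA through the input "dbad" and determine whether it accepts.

Answer: REJECT

Derivation:
initial (ε-close {0}): {0,2,4,6}
'd' @ 1: {3,7,8,10,12}
'b' @ 2: {1,2,4,6,9,11}  ✓accept
'a' @ 3: {3,5,7,8,10,12}
'd' @ 4: {}  — state set empty
end set {} — state 1 not in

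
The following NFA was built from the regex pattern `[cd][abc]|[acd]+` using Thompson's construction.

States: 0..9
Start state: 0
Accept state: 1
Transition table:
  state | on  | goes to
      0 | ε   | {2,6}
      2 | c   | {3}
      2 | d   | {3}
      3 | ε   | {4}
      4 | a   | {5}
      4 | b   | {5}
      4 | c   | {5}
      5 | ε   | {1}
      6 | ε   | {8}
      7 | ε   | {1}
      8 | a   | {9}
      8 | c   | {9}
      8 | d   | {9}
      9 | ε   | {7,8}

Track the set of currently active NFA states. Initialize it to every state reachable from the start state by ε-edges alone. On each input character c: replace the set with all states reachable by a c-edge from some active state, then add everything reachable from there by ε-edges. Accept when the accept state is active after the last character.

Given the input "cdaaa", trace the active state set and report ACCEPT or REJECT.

Answer: ACCEPT

Derivation:
start: ε-closure({0}) = {0,2,6,8}
'c' @ 1: {1,3,4,7,8,9}  (accept∈set)
'd' @ 2: {1,7,8,9}  (accept∈set)
'a' @ 3: {1,7,8,9}  (accept∈set)
'a' @ 4: {1,7,8,9}  (accept∈set)
'a' @ 5: {1,7,8,9}  (accept∈set)
after full input: {1,7,8,9}  (accept=1 in)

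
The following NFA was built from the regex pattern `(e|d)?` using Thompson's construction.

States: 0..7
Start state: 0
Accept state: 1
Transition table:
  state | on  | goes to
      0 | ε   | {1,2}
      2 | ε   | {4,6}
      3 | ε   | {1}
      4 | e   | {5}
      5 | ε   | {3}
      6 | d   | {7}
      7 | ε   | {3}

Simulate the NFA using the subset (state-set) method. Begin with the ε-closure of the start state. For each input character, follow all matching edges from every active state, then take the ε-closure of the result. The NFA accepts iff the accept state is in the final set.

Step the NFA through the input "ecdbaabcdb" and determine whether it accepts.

Answer: REJECT

Steps:
S₀ = ε-closure({0}) = {0,1,2,4,6}
'e' @ 1: {1,3,5}  (accept∈set)
'c' @ 2: {}  — no active states
rest 'dbaabcdb' ignored (set empty)
final: {}; accept 1 not in set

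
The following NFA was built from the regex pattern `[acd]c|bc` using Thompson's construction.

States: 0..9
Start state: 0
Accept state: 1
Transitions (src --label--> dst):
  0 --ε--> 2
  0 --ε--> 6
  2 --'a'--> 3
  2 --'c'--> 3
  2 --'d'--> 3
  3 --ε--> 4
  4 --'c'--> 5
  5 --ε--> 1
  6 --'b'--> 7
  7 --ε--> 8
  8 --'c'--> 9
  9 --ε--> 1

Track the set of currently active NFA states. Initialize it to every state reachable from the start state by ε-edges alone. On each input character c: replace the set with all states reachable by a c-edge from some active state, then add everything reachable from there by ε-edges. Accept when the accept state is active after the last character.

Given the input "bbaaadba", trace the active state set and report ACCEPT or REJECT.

initial (ε-close {0}): {0,2,6}
'b' @ 1: {7,8}
'b' @ 2: {}  — state set empty
rest 'aaadba' ignored (set empty)
after full input: {}  (accept=1 not in)

Answer: REJECT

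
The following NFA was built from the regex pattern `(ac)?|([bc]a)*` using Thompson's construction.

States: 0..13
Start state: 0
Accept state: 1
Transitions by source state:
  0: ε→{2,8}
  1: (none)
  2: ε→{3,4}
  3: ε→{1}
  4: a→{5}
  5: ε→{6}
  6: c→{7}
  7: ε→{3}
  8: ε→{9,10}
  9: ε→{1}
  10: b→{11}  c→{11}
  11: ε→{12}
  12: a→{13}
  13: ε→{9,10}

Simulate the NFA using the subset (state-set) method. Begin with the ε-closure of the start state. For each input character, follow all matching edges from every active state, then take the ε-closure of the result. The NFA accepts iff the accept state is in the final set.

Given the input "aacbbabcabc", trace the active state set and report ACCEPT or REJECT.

S₀ = ε-closure({0}) = {0,1,2,3,4,8,9,10}
'a' @ 1: {5,6}
'a' @ 2: {}  — state set empty
rest 'cbbabcabc' ignored (set empty)
after full input: {}  (accept=1 not in)

Answer: REJECT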